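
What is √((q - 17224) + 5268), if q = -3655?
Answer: I*√15611 ≈ 124.94*I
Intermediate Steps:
√((q - 17224) + 5268) = √((-3655 - 17224) + 5268) = √(-20879 + 5268) = √(-15611) = I*√15611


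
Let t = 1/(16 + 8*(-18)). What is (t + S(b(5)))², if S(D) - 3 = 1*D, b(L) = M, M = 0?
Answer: 146689/16384 ≈ 8.9532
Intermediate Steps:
b(L) = 0
S(D) = 3 + D (S(D) = 3 + 1*D = 3 + D)
t = -1/128 (t = 1/(16 - 144) = 1/(-128) = -1/128 ≈ -0.0078125)
(t + S(b(5)))² = (-1/128 + (3 + 0))² = (-1/128 + 3)² = (383/128)² = 146689/16384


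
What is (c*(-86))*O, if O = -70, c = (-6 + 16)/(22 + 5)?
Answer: 60200/27 ≈ 2229.6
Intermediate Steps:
c = 10/27 ≈ 0.37037
(c*(-86))*O = ((10/27)*(-86))*(-70) = -860/27*(-70) = 60200/27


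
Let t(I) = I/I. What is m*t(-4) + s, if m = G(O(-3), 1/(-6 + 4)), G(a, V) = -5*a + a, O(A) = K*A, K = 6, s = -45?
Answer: 27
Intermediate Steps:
O(A) = 6*A
t(I) = 1
G(a, V) = -4*a
m = 72 (m = -24*(-3) = -4*(-18) = 72)
m*t(-4) + s = 72*1 - 45 = 72 - 45 = 27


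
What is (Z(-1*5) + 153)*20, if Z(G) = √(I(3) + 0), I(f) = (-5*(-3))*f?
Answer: 3060 + 60*√5 ≈ 3194.2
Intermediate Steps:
I(f) = 15*f
Z(G) = 3*√5 (Z(G) = √(15*3 + 0) = √(45 + 0) = √45 = 3*√5)
(Z(-1*5) + 153)*20 = (3*√5 + 153)*20 = (153 + 3*√5)*20 = 3060 + 60*√5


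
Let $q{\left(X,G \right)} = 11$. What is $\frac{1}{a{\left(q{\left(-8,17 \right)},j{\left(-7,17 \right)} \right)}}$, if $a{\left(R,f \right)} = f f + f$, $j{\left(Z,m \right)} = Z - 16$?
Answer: $\frac{1}{506} \approx 0.0019763$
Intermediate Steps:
$j{\left(Z,m \right)} = -16 + Z$
$a{\left(R,f \right)} = f + f^{2}$ ($a{\left(R,f \right)} = f^{2} + f = f + f^{2}$)
$\frac{1}{a{\left(q{\left(-8,17 \right)},j{\left(-7,17 \right)} \right)}} = \frac{1}{\left(-16 - 7\right) \left(1 - 23\right)} = \frac{1}{\left(-23\right) \left(1 - 23\right)} = \frac{1}{\left(-23\right) \left(-22\right)} = \frac{1}{506}$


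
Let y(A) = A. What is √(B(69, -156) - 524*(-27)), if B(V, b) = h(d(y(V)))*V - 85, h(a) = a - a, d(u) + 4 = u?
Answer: 7*√287 ≈ 118.59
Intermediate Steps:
d(u) = -4 + u
h(a) = 0
B(V, b) = -85 (B(V, b) = 0*V - 85 = 0 - 85 = -85)
√(B(69, -156) - 524*(-27)) = √(-85 - 524*(-27)) = √(-85 + 14148) = √14063 = 7*√287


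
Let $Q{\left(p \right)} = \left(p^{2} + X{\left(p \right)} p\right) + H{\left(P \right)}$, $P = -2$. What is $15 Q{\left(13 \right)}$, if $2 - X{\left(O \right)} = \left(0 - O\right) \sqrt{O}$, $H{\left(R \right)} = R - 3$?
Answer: $2850 + 2535 \sqrt{13} \approx 11990.0$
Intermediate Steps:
$H{\left(R \right)} = -3 + R$ ($H{\left(R \right)} = R - 3 = -3 + R$)
$X{\left(O \right)} = 2 + O^{\frac{3}{2}}$ ($X{\left(O \right)} = 2 - \left(0 - O\right) \sqrt{O} = 2 - - O \sqrt{O} = 2 - - O^{\frac{3}{2}} = 2 + O^{\frac{3}{2}}$)
$Q{\left(p \right)} = -5 + p^{2} + p \left(2 + p^{\frac{3}{2}}\right)$ ($Q{\left(p \right)} = \left(p^{2} + \left(2 + p^{\frac{3}{2}}\right) p\right) - 5 = \left(p^{2} + p \left(2 + p^{\frac{3}{2}}\right)\right) - 5 = -5 + p^{2} + p \left(2 + p^{\frac{3}{2}}\right)$)
$15 Q{\left(13 \right)} = 15 \left(-5 + 13^{2} + 13 \left(2 + 13^{\frac{3}{2}}\right)\right) = 15 \left(-5 + 169 + 13 \left(2 + 13 \sqrt{13}\right)\right) = 15 \left(-5 + 169 + \left(26 + 169 \sqrt{13}\right)\right) = 15 \left(190 + 169 \sqrt{13}\right) = 2850 + 2535 \sqrt{13}$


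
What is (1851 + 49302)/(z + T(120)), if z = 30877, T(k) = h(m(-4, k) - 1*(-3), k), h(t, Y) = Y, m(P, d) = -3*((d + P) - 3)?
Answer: 51153/30997 ≈ 1.6503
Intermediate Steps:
m(P, d) = 9 - 3*P - 3*d (m(P, d) = -3*((P + d) - 3) = -3*(-3 + P + d) = 9 - 3*P - 3*d)
T(k) = k
(1851 + 49302)/(z + T(120)) = (1851 + 49302)/(30877 + 120) = 51153/30997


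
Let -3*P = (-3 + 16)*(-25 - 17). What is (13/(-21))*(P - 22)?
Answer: -2080/21 ≈ -99.048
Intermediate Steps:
P = 182 (P = -(-3 + 16)*(-25 - 17)/3 = -13*(-42)/3 = -1/3*(-546) = 182)
(13/(-21))*(P - 22) = (13/(-21))*(182 - 22) = (13*(-1/21))*160 = -13/21*160 = -2080/21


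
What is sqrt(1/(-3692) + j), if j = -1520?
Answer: I*sqrt(5179729243)/1846 ≈ 38.987*I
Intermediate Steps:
sqrt(1/(-3692) + j) = sqrt(1/(-3692) - 1520) = sqrt(-1/3692 - 1520) = sqrt(-5611841/3692) = I*sqrt(5179729243)/1846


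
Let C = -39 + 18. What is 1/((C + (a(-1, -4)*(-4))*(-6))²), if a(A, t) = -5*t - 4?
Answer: 1/131769 ≈ 7.5890e-6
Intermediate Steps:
a(A, t) = -4 - 5*t
C = -21
1/((C + (a(-1, -4)*(-4))*(-6))²) = 1/((-21 + ((-4 - 5*(-4))*(-4))*(-6))²) = 1/((-21 + ((-4 + 20)*(-4))*(-6))²) = 1/((-21 + (16*(-4))*(-6))²) = 1/((-21 - 64*(-6))²) = 1/((-21 + 384)²) = 1/(363²) = 1/131769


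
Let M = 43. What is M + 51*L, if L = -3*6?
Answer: -875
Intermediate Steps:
L = -18
M + 51*L = 43 + 51*(-18) = 43 - 918 = -875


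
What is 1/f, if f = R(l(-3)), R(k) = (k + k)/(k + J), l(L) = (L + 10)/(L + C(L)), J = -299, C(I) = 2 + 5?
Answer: -1189/14 ≈ -84.929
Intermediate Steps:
C(I) = 7
l(L) = (10 + L)/(7 + L) (l(L) = (L + 10)/(L + 7) = (10 + L)/(7 + L))
R(k) = 2*k/(-299 + k) (R(k) = (k + k)/(k - 299) = (2*k)/(-299 + k) = 2*k/(-299 + k))
f = -14/1189 (f = 2*((10 - 3)/(7 - 3))/(-299 + (10 - 3)/(7 - 3)) = 2*(7/4)/(-299 + 7/4) = 2*(7/4)/(-1189/4) = 2*(7/4)*(-4/1189) = -14/1189 ≈ -0.011775)
1/f = 1/(-14/1189) = -1189/14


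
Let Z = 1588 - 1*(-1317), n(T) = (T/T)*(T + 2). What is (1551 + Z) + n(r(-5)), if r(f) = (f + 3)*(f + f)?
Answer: 4478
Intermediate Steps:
r(f) = 2*f*(3 + f) (r(f) = (3 + f)*(2*f) = 2*f*(3 + f))
n(T) = 2 + T (n(T) = 1*(2 + T) = 2 + T)
Z = 2905 (Z = 1588 + 1317 = 2905)
(1551 + Z) + n(r(-5)) = (1551 + 2905) + (2 + 2*(-5)*(3 - 5)) = 4456 + (2 + 2*(-5)*(-2)) = 4456 + (2 + 20) = 4456 + 22 = 4478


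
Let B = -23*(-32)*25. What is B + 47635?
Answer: 66035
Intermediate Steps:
B = 18400 (B = 736*25 = 18400)
B + 47635 = 18400 + 47635 = 66035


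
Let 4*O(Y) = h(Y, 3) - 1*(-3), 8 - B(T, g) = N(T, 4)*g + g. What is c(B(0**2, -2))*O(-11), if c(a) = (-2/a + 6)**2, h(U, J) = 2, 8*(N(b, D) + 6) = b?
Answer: 245/4 ≈ 61.250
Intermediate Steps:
N(b, D) = -6 + b/8
B(T, g) = 8 - g - g*(-6 + T/8) (B(T, g) = 8 - ((-6 + T/8)*g + g) = 8 - (g*(-6 + T/8) + g) = 8 - (g + g*(-6 + T/8)) = 8 + (-g - g*(-6 + T/8)) = 8 - g - g*(-6 + T/8))
O(Y) = 5/4 (O(Y) = (2 - 1*(-3))/4 = (2 + 3)/4 = (1/4)*5 = 5/4)
c(a) = (6 - 2/a)**2
c(B(0**2, -2))*O(-11) = (4*(-1 + 3*(8 + 5*(-2) - 1/8*0**2*(-2)))**2/(8 + 5*(-2) - 1/8*0**2*(-2))**2)*(5/4) = (4*(-1 + 3*(8 - 10 - 1/8*0*(-2)))**2/(8 - 10 - 1/8*0*(-2))**2)*(5/4) = (4*(-1 + 3*(8 - 10 + 0))**2/(8 - 10 + 0)**2)*(5/4) = (4*(-1 + 3*(-2))**2/(-2)**2)*(5/4) = (4*(1/4)*(-1 - 6)**2)*(5/4) = (4*(1/4)*(-7)**2)*(5/4) = (4*(1/4)*49)*(5/4) = 49*(5/4) = 245/4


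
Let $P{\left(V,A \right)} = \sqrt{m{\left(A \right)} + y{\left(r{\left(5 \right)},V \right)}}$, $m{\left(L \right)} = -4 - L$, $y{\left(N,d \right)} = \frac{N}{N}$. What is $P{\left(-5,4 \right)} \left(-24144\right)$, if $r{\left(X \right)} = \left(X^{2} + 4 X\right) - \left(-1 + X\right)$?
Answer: $- 24144 i \sqrt{7} \approx - 63879.0 i$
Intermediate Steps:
$r{\left(X \right)} = 1 + X^{2} + 3 X$
$y{\left(N,d \right)} = 1$
$P{\left(V,A \right)} = \sqrt{-3 - A}$ ($P{\left(V,A \right)} = \sqrt{\left(-4 - A\right) + 1} = \sqrt{-3 - A}$)
$P{\left(-5,4 \right)} \left(-24144\right) = \sqrt{-3 - 4} \left(-24144\right) = \sqrt{-7} \left(-24144\right) = i \sqrt{7} \left(-24144\right) = - 24144 i \sqrt{7}$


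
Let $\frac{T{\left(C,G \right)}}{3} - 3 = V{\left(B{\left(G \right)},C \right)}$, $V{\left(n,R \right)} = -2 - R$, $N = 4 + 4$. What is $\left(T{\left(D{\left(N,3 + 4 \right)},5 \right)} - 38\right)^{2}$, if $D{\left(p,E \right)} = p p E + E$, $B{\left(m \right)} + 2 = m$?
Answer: $1960000$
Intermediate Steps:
$B{\left(m \right)} = -2 + m$
$N = 8$
$D{\left(p,E \right)} = E + E p^{2}$ ($D{\left(p,E \right)} = p^{2} E + E = E p^{2} + E = E + E p^{2}$)
$T{\left(C,G \right)} = 3 - 3 C$ ($T{\left(C,G \right)} = 9 + 3 \left(-2 - C\right) = 9 - \left(6 + 3 C\right) = 3 - 3 C$)
$\left(T{\left(D{\left(N,3 + 4 \right)},5 \right)} - 38\right)^{2} = \left(\left(3 - 3 \left(3 + 4\right) \left(1 + 8^{2}\right)\right) - 38\right)^{2} = \left(\left(3 - 3 \cdot 7 \left(1 + 64\right)\right) - 38\right)^{2} = \left(\left(3 - 3 \cdot 7 \cdot 65\right) - 38\right)^{2} = \left(\left(3 - 1365\right) - 38\right)^{2} = \left(-1362 - 38\right)^{2} = \left(-1400\right)^{2} = 1960000$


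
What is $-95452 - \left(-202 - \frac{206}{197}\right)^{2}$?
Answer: $- \frac{5304396668}{38809} \approx -1.3668 \cdot 10^{5}$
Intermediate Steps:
$-95452 - \left(-202 - \frac{206}{197}\right)^{2} = -95452 - \left(- \frac{40000}{197}\right)^{2} = -95452 - \frac{1600000000}{38809} = - \frac{5304396668}{38809}$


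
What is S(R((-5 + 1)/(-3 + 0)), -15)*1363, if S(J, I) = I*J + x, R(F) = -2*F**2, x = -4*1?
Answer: 201724/3 ≈ 67241.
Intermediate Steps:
x = -4
S(J, I) = -4 + I*J (S(J, I) = I*J - 4 = -4 + I*J)
S(R((-5 + 1)/(-3 + 0)), -15)*1363 = (-4 - (-30)*((-5 + 1)/(-3 + 0))**2)*1363 = (-4 - (-30)*(-4/(-3))**2)*1363 = (-4 - (-30)*(-4*(-1/3))**2)*1363 = (-4 - (-30)*(4/3)**2)*1363 = (-4 - (-30)*16/9)*1363 = (-4 - 15*(-32/9))*1363 = (-4 + 160/3)*1363 = (148/3)*1363 = 201724/3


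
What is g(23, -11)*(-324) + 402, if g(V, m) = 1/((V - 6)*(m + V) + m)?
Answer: 77262/193 ≈ 400.32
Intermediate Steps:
g(V, m) = 1/(m + (-6 + V)*(V + m)) (g(V, m) = 1/((-6 + V)*(V + m) + m) = 1/(m + (-6 + V)*(V + m)))
g(23, -11)*(-324) + 402 = -324/(23**2 - 6*23 - 5*(-11) + 23*(-11)) + 402 = -324/(529 - 138 + 55 - 253) + 402 = -324/193 + 402 = 77262/193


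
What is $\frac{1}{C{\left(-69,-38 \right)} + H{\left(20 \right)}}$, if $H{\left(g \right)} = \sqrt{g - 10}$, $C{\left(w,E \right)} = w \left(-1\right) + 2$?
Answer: $\frac{71}{5031} - \frac{\sqrt{10}}{5031} \approx 0.013484$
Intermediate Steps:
$C{\left(w,E \right)} = 2 - w$ ($C{\left(w,E \right)} = - w + 2 = 2 - w$)
$H{\left(g \right)} = \sqrt{-10 + g}$
$\frac{1}{C{\left(-69,-38 \right)} + H{\left(20 \right)}} = \frac{1}{\left(2 - -69\right) + \sqrt{-10 + 20}} = \frac{1}{\left(2 + 69\right) + \sqrt{10}} = \frac{1}{71 + \sqrt{10}}$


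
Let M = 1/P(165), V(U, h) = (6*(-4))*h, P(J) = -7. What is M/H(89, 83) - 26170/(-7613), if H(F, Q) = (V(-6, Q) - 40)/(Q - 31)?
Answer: 93159489/27071828 ≈ 3.4412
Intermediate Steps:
V(U, h) = -24*h
H(F, Q) = (-40 - 24*Q)/(-31 + Q) (H(F, Q) = (-24*Q - 40)/(Q - 31) = (-40 - 24*Q)/(-31 + Q))
M = -1/7 (M = 1/(-7) = -1/7 ≈ -0.14286)
M/H(89, 83) - 26170/(-7613) = -(-31 + 83)/(8*(-5 - 3*83))/7 - 26170/(-7613) = -13/(2*(-5 - 249))/7 - 26170*(-1/7613) = -1/(7*(8*(1/52)*(-254))) + 26170/7613 = -1/(7*(-508/13)) + 26170/7613 = -1/7*(-13/508) + 26170/7613 = 13/3556 + 26170/7613 = 93159489/27071828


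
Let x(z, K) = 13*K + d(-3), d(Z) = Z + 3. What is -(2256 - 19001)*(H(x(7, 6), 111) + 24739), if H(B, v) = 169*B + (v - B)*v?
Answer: 696324080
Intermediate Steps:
d(Z) = 3 + Z
x(z, K) = 13*K (x(z, K) = 13*K + (3 - 3) = 13*K + 0 = 13*K)
H(B, v) = 169*B + v*(v - B)
-(2256 - 19001)*(H(x(7, 6), 111) + 24739) = -(2256 - 19001)*((111² + 169*(13*6) - 1*13*6*111) + 24739) = -(-16745)*((12321 + 169*78 - 1*78*111) + 24739) = -(-16745)*((12321 + 13182 - 8658) + 24739) = -(-16745)*(16845 + 24739) = -(-16745)*41584 = -1*(-696324080) = 696324080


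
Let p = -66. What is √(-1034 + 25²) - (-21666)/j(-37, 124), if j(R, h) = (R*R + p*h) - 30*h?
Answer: -21666/10535 + I*√409 ≈ -2.0566 + 20.224*I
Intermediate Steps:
j(R, h) = R² - 96*h (j(R, h) = (R*R - 66*h) - 30*h = (R² - 66*h) - 30*h = R² - 96*h)
√(-1034 + 25²) - (-21666)/j(-37, 124) = √(-1034 + 25²) - (-21666)/((-37)² - 96*124) = √(-1034 + 625) - (-21666)/(1369 - 11904) = √(-409) - (-21666)/(-10535) = I*√409 - (-21666)*(-1)/10535 = I*√409 - 1*21666/10535 = I*√409 - 21666/10535 = -21666/10535 + I*√409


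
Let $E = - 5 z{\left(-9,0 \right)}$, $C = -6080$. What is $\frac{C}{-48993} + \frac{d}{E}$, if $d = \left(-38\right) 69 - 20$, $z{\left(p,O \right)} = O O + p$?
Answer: $- \frac{43055302}{734895} \approx -58.587$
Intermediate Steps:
$z{\left(p,O \right)} = p + O^{2}$ ($z{\left(p,O \right)} = O^{2} + p = p + O^{2}$)
$E = 45$ ($E = - 5 \left(-9 + 0^{2}\right) = - 5 \left(-9 + 0\right) = \left(-5\right) \left(-9\right) = 45$)
$d = -2642$ ($d = -2622 - 20 = -2642$)
$\frac{C}{-48993} + \frac{d}{E} = - \frac{6080}{-48993} - \frac{2642}{45} = \left(-6080\right) \left(- \frac{1}{48993}\right) - \frac{2642}{45} = \frac{6080}{48993} - \frac{2642}{45} = - \frac{43055302}{734895}$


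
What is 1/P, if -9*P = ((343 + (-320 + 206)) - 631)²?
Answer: -1/17956 ≈ -5.5692e-5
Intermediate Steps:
P = -17956 (P = -((343 + (-320 + 206)) - 631)²/9 = -((343 - 114) - 631)²/9 = -(229 - 631)²/9 = -⅑*(-402)² = -⅑*161604 = -17956)
1/P = 1/(-17956) = -1/17956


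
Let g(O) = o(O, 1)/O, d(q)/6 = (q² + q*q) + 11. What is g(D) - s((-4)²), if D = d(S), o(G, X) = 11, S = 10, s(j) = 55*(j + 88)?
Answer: -7241509/1266 ≈ -5720.0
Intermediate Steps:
s(j) = 4840 + 55*j (s(j) = 55*(88 + j) = 4840 + 55*j)
d(q) = 66 + 12*q² (d(q) = 6*((q² + q*q) + 11) = 6*((q² + q²) + 11) = 6*(2*q² + 11) = 6*(11 + 2*q²) = 66 + 12*q²)
D = 1266 (D = 66 + 12*10² = 66 + 12*100 = 66 + 1200 = 1266)
g(O) = 11/O
g(D) - s((-4)²) = 11/1266 - (4840 + 55*(-4)²) = 11*(1/1266) - (4840 + 55*16) = 11/1266 - (4840 + 880) = 11/1266 - 1*5720 = 11/1266 - 5720 = -7241509/1266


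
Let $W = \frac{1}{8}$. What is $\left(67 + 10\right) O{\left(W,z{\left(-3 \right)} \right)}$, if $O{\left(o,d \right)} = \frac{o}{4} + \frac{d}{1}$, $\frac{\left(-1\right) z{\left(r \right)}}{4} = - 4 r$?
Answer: $- \frac{118195}{32} \approx -3693.6$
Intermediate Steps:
$z{\left(r \right)} = 16 r$ ($z{\left(r \right)} = - 4 \left(- 4 r\right) = 16 r$)
$W = \frac{1}{8} \approx 0.125$
$O{\left(o,d \right)} = d + \frac{o}{4}$ ($O{\left(o,d \right)} = o \frac{1}{4} + d 1 = \frac{o}{4} + d = d + \frac{o}{4}$)
$\left(67 + 10\right) O{\left(W,z{\left(-3 \right)} \right)} = \left(67 + 10\right) \left(16 \left(-3\right) + \frac{1}{4} \cdot \frac{1}{8}\right) = 77 \left(-48 + \frac{1}{32}\right) = 77 \left(- \frac{1535}{32}\right) = - \frac{118195}{32}$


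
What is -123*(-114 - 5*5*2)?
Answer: 20172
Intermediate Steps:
-123*(-114 - 5*5*2) = -123*(-114 - 25*2) = -123*(-114 - 50) = -123*(-164) = 20172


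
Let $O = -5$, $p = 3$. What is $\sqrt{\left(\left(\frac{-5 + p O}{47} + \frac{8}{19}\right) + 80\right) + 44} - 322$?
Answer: $-322 + \frac{2 \sqrt{24720026}}{893} \approx -310.86$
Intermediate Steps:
$\sqrt{\left(\left(\frac{-5 + p O}{47} + \frac{8}{19}\right) + 80\right) + 44} - 322 = \sqrt{\left(\left(\frac{-5 + 3 \left(-5\right)}{47} + \frac{8}{19}\right) + 80\right) + 44} - 322 = \sqrt{\left(\left(\left(-5 - 15\right) \frac{1}{47} + 8 \cdot \frac{1}{19}\right) + 80\right) + 44} - 322 = \sqrt{\left(\left(\left(-20\right) \frac{1}{47} + \frac{8}{19}\right) + 80\right) + 44} - 322 = \sqrt{\left(\left(- \frac{20}{47} + \frac{8}{19}\right) + 80\right) + 44} - 322 = \sqrt{\left(- \frac{4}{893} + 80\right) + 44} - 322 = \sqrt{\frac{71436}{893} + 44} - 322 = \sqrt{\frac{110728}{893}} - 322 = \frac{2 \sqrt{24720026}}{893} - 322 = -322 + \frac{2 \sqrt{24720026}}{893}$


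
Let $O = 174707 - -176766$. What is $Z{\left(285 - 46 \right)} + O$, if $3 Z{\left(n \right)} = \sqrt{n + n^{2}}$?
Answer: $351473 + \frac{4 \sqrt{3585}}{3} \approx 3.5155 \cdot 10^{5}$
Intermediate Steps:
$Z{\left(n \right)} = \frac{\sqrt{n + n^{2}}}{3}$
$O = 351473$ ($O = 174707 + 176766 = 351473$)
$Z{\left(285 - 46 \right)} + O = \frac{\sqrt{\left(285 - 46\right) \left(1 + \left(285 - 46\right)\right)}}{3} + 351473 = \frac{\sqrt{239 \left(1 + 239\right)}}{3} + 351473 = \frac{\sqrt{239 \cdot 240}}{3} + 351473 = \frac{\sqrt{57360}}{3} + 351473 = \frac{4 \sqrt{3585}}{3} + 351473 = 351473 + \frac{4 \sqrt{3585}}{3}$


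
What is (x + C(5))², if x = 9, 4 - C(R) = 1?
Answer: 144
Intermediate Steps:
C(R) = 3 (C(R) = 4 - 1*1 = 4 - 1 = 3)
(x + C(5))² = (9 + 3)² = 12² = 144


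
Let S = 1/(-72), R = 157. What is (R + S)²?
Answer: 127757809/5184 ≈ 24645.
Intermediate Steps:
S = -1/72 ≈ -0.013889
(R + S)² = (157 - 1/72)² = (11303/72)² = 127757809/5184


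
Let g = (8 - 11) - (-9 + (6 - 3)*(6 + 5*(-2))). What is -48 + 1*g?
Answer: -30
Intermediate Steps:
g = 18 (g = -3 - (-9 + 3*(6 - 10)) = -3 - (-9 + 3*(-4)) = -3 - (-9 - 12) = -3 - 1*(-21) = -3 + 21 = 18)
-48 + 1*g = -48 + 1*18 = -48 + 18 = -30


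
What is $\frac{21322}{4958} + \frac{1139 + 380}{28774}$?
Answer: $\frac{310525215}{71330746} \approx 4.3533$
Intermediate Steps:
$\frac{21322}{4958} + \frac{1139 + 380}{28774} = 21322 \cdot \frac{1}{4958} + 1519 \cdot \frac{1}{28774} = \frac{10661}{2479} + \frac{1519}{28774} = \frac{310525215}{71330746}$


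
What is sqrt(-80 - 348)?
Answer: 2*I*sqrt(107) ≈ 20.688*I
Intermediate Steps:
sqrt(-80 - 348) = sqrt(-428) = 2*I*sqrt(107)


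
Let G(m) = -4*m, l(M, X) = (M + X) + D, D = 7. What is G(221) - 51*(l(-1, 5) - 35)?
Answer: 340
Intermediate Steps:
l(M, X) = 7 + M + X (l(M, X) = (M + X) + 7 = 7 + M + X)
G(221) - 51*(l(-1, 5) - 35) = -4*221 - 51*((7 - 1 + 5) - 35) = -884 - 51*(11 - 35) = -884 - 51*(-24) = -884 + 1224 = 340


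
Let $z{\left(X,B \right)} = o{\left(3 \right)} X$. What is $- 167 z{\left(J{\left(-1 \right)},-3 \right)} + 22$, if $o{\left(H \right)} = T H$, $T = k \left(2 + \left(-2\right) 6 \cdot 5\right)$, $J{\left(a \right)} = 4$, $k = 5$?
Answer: $581182$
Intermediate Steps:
$T = -290$ ($T = 5 \left(2 + \left(-2\right) 6 \cdot 5\right) = 5 \left(2 - 60\right) = 5 \left(-58\right) = -290$)
$o{\left(H \right)} = - 290 H$
$z{\left(X,B \right)} = - 870 X$ ($z{\left(X,B \right)} = \left(-290\right) 3 X = - 870 X$)
$- 167 z{\left(J{\left(-1 \right)},-3 \right)} + 22 = - 167 \left(\left(-870\right) 4\right) + 22 = \left(-167\right) \left(-3480\right) + 22 = 581160 + 22 = 581182$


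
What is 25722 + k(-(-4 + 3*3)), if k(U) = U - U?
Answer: 25722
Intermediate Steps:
k(U) = 0
25722 + k(-(-4 + 3*3)) = 25722 + 0 = 25722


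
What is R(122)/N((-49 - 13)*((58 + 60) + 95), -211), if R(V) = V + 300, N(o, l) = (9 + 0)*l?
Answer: -2/9 ≈ -0.22222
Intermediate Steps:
N(o, l) = 9*l
R(V) = 300 + V
R(122)/N((-49 - 13)*((58 + 60) + 95), -211) = (300 + 122)/((9*(-211))) = 422/(-1899) = 422*(-1/1899) = -2/9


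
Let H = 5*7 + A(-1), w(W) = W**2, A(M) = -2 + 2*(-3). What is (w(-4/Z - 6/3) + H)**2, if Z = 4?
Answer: 1296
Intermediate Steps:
A(M) = -8 (A(M) = -2 - 6 = -8)
H = 27 (H = 5*7 - 8 = 35 - 8 = 27)
(w(-4/Z - 6/3) + H)**2 = ((-4/4 - 6/3)**2 + 27)**2 = ((-4*1/4 - 6*1/3)**2 + 27)**2 = ((-1 - 2)**2 + 27)**2 = ((-3)**2 + 27)**2 = (9 + 27)**2 = 36**2 = 1296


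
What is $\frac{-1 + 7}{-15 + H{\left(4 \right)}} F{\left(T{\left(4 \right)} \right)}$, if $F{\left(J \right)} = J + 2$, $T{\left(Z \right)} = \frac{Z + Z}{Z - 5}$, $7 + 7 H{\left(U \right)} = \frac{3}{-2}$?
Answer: $\frac{504}{227} \approx 2.2203$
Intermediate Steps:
$H{\left(U \right)} = - \frac{17}{14}$ ($H{\left(U \right)} = -1 + \frac{3 \frac{1}{-2}}{7} = -1 + \frac{3 \left(- \frac{1}{2}\right)}{7} = -1 + \frac{1}{7} \left(- \frac{3}{2}\right) = -1 - \frac{3}{14} = - \frac{17}{14}$)
$T{\left(Z \right)} = \frac{2 Z}{-5 + Z}$
$F{\left(J \right)} = 2 + J$
$\frac{-1 + 7}{-15 + H{\left(4 \right)}} F{\left(T{\left(4 \right)} \right)} = \frac{-1 + 7}{-15 - \frac{17}{14}} \left(2 + 2 \cdot 4 \frac{1}{-5 + 4}\right) = \frac{6}{- \frac{227}{14}} \left(2 + 2 \cdot 4 \frac{1}{-1}\right) = 6 \left(- \frac{14}{227}\right) \left(2 + 2 \cdot 4 \left(-1\right)\right) = - \frac{84 \left(2 - 8\right)}{227} = \left(- \frac{84}{227}\right) \left(-6\right) = \frac{504}{227}$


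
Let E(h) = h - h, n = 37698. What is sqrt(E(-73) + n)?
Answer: sqrt(37698) ≈ 194.16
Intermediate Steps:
E(h) = 0
sqrt(E(-73) + n) = sqrt(0 + 37698) = sqrt(37698)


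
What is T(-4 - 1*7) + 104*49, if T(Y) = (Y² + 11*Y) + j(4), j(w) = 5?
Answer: 5101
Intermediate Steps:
T(Y) = 5 + Y² + 11*Y (T(Y) = (Y² + 11*Y) + 5 = 5 + Y² + 11*Y)
T(-4 - 1*7) + 104*49 = (5 + (-4 - 1*7)² + 11*(-4 - 1*7)) + 104*49 = (5 + (-4 - 7)² + 11*(-4 - 7)) + 5096 = (5 + (-11)² + 11*(-11)) + 5096 = (5 + 121 - 121) + 5096 = 5 + 5096 = 5101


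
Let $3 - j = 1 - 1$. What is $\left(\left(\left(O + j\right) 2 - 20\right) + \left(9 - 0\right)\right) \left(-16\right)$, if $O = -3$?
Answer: $176$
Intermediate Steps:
$j = 3$ ($j = 3 - \left(1 - 1\right) = 3 - 0 = 3 + 0 = 3$)
$\left(\left(\left(O + j\right) 2 - 20\right) + \left(9 - 0\right)\right) \left(-16\right) = \left(\left(\left(-3 + 3\right) 2 - 20\right) + \left(9 - 0\right)\right) \left(-16\right) = \left(\left(0 \cdot 2 - 20\right) + \left(9 + 0\right)\right) \left(-16\right) = \left(\left(0 - 20\right) + 9\right) \left(-16\right) = \left(-20 + 9\right) \left(-16\right) = \left(-11\right) \left(-16\right) = 176$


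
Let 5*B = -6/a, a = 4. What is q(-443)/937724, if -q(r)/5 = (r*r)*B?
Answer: 588747/1875448 ≈ 0.31392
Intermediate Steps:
B = -3/10 (B = (-6/4)/5 = (-6*¼)/5 = (⅕)*(-3/2) = -3/10 ≈ -0.30000)
q(r) = 3*r²/2 (q(r) = -5*r*r*(-3)/10 = -5*r²*(-3)/10 = -(-3)*r²/2 = 3*r²/2)
q(-443)/937724 = ((3/2)*(-443)²)/937724 = ((3/2)*196249)*(1/937724) = (588747/2)*(1/937724) = 588747/1875448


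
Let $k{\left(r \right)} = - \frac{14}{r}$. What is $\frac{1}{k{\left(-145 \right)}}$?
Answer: $\frac{145}{14} \approx 10.357$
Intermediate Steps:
$\frac{1}{k{\left(-145 \right)}} = \frac{1}{\left(-14\right) \frac{1}{-145}} = \frac{1}{\left(-14\right) \left(- \frac{1}{145}\right)} = \frac{1}{\frac{14}{145}} = \frac{145}{14}$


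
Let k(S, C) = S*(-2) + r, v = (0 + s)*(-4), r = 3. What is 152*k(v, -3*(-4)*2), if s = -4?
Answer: -4408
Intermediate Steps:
v = 16 (v = (0 - 4)*(-4) = -4*(-4) = 16)
k(S, C) = 3 - 2*S (k(S, C) = S*(-2) + 3 = -2*S + 3 = 3 - 2*S)
152*k(v, -3*(-4)*2) = 152*(3 - 2*16) = 152*(3 - 32) = 152*(-29) = -4408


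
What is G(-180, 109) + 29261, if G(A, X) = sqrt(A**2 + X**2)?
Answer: 29261 + sqrt(44281) ≈ 29471.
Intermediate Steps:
G(-180, 109) + 29261 = sqrt((-180)**2 + 109**2) + 29261 = sqrt(32400 + 11881) + 29261 = sqrt(44281) + 29261 = 29261 + sqrt(44281)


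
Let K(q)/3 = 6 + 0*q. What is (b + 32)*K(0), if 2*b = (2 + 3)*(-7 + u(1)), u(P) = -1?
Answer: 216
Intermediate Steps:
K(q) = 18 (K(q) = 3*(6 + 0*q) = 3*(6 + 0) = 3*6 = 18)
b = -20 (b = ((2 + 3)*(-7 - 1))/2 = (5*(-8))/2 = (½)*(-40) = -20)
(b + 32)*K(0) = (-20 + 32)*18 = 12*18 = 216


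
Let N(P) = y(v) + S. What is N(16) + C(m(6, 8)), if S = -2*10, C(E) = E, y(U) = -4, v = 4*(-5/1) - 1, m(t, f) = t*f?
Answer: 24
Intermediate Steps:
m(t, f) = f*t
v = -21 (v = 4*(-5*1) - 1 = 4*(-5) - 1 = -20 - 1 = -21)
S = -20
N(P) = -24 (N(P) = -4 - 20 = -24)
N(16) + C(m(6, 8)) = -24 + 8*6 = -24 + 48 = 24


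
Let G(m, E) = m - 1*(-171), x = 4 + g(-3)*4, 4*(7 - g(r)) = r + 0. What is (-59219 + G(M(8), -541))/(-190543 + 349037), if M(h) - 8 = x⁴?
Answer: 1441585/158494 ≈ 9.0955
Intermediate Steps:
g(r) = 7 - r/4 (g(r) = 7 - (r + 0)/4 = 7 - r/4)
x = 35 (x = 4 + (7 - ¼*(-3))*4 = 4 + (7 + ¾)*4 = 4 + (31/4)*4 = 4 + 31 = 35)
M(h) = 1500633 (M(h) = 8 + 35⁴ = 8 + 1500625 = 1500633)
G(m, E) = 171 + m (G(m, E) = m + 171 = 171 + m)
(-59219 + G(M(8), -541))/(-190543 + 349037) = (-59219 + (171 + 1500633))/(-190543 + 349037) = (-59219 + 1500804)/158494 = 1441585*(1/158494) = 1441585/158494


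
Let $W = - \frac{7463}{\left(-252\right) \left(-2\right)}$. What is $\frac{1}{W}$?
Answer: $- \frac{504}{7463} \approx -0.067533$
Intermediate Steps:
$W = - \frac{7463}{504} \approx -14.808$
$\frac{1}{W} = \frac{1}{- \frac{7463}{504}} = - \frac{504}{7463}$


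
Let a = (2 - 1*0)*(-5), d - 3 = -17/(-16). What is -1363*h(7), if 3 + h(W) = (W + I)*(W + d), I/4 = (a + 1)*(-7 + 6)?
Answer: -10308369/16 ≈ -6.4427e+5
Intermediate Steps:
d = 65/16 (d = 3 - 17/(-16) = 3 - 17*(-1/16) = 3 + 17/16 = 65/16 ≈ 4.0625)
a = -10 (a = (2 + 0)*(-5) = 2*(-5) = -10)
I = 36 (I = 4*((-10 + 1)*(-7 + 6)) = 4*(-9*(-1)) = 4*9 = 36)
h(W) = -3 + (36 + W)*(65/16 + W) (h(W) = -3 + (W + 36)*(W + 65/16) = -3 + (36 + W)*(65/16 + W))
-1363*h(7) = -1363*(573/4 + 7² + (641/16)*7) = -1363*(573/4 + 49 + 4487/16) = -1363*7563/16 = -10308369/16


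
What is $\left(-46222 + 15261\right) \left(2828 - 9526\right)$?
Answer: $207376778$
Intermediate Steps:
$\left(-46222 + 15261\right) \left(2828 - 9526\right) = \left(-30961\right) \left(-6698\right) = 207376778$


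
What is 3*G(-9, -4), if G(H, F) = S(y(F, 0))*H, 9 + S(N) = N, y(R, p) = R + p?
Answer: 351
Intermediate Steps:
S(N) = -9 + N
G(H, F) = H*(-9 + F) (G(H, F) = (-9 + (F + 0))*H = (-9 + F)*H = H*(-9 + F))
3*G(-9, -4) = 3*(-9*(-9 - 4)) = 3*(-9*(-13)) = 3*117 = 351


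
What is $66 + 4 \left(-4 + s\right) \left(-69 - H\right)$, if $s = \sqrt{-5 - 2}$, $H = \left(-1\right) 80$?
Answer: $-110 + 44 i \sqrt{7} \approx -110.0 + 116.41 i$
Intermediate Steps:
$H = -80$
$s = i \sqrt{7}$ ($s = \sqrt{-7} = i \sqrt{7} \approx 2.6458 i$)
$66 + 4 \left(-4 + s\right) \left(-69 - H\right) = 66 + 4 \left(-4 + i \sqrt{7}\right) \left(-69 - -80\right) = 66 + \left(-16 + 4 i \sqrt{7}\right) \left(-69 + 80\right) = 66 + \left(-16 + 4 i \sqrt{7}\right) 11 = 66 - \left(176 - 44 i \sqrt{7}\right) = -110 + 44 i \sqrt{7}$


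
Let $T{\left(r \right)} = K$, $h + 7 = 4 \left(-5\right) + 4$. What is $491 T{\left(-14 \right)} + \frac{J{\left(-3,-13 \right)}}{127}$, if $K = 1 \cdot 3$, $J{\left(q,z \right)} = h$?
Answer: $\frac{187048}{127} \approx 1472.8$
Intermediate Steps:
$h = -23$ ($h = -7 + \left(4 \left(-5\right) + 4\right) = -7 + \left(-20 + 4\right) = -7 - 16 = -23$)
$J{\left(q,z \right)} = -23$
$K = 3$
$T{\left(r \right)} = 3$
$491 T{\left(-14 \right)} + \frac{J{\left(-3,-13 \right)}}{127} = 491 \cdot 3 - \frac{23}{127} = 1473 - \frac{23}{127} = \frac{187048}{127}$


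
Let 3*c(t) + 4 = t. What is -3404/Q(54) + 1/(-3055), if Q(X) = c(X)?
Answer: -3119771/15275 ≈ -204.24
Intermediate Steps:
c(t) = -4/3 + t/3
Q(X) = -4/3 + X/3
-3404/Q(54) + 1/(-3055) = -3404/(-4/3 + (1/3)*54) + 1/(-3055) = -3404/(-4/3 + 18) + 1*(-1/3055) = -3404/50/3 - 1/3055 = -3404*3/50 - 1/3055 = -5106/25 - 1/3055 = -3119771/15275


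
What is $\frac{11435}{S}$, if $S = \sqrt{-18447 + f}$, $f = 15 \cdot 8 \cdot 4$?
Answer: $- \frac{11435 i \sqrt{17967}}{17967} \approx - 85.31 i$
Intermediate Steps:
$f = 480$ ($f = 120 \cdot 4 = 480$)
$S = i \sqrt{17967}$ ($S = \sqrt{-18447 + 480} = \sqrt{-17967} = i \sqrt{17967} \approx 134.04 i$)
$\frac{11435}{S} = \frac{11435}{i \sqrt{17967}} = 11435 \left(- \frac{i \sqrt{17967}}{17967}\right) = - \frac{11435 i \sqrt{17967}}{17967}$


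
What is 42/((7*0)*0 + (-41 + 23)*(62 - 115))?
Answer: 7/159 ≈ 0.044025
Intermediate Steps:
42/((7*0)*0 + (-41 + 23)*(62 - 115)) = 42/(0*0 - 18*(-53)) = 42/(0 + 954) = 42/954 = 42*(1/954) = 7/159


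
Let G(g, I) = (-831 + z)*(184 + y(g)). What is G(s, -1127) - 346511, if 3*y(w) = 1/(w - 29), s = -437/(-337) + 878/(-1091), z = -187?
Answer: -8392681091336/15722193 ≈ -5.3381e+5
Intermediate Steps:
s = 180881/367667 (s = -437*(-1/337) + 878*(-1/1091) = 437/337 - 878/1091 = 180881/367667 ≈ 0.49197)
y(w) = 1/(3*(-29 + w)) (y(w) = 1/(3*(w - 29)) = 1/(3*(-29 + w)))
G(g, I) = -187312 - 1018/(3*(-29 + g)) (G(g, I) = (-831 - 187)*(184 + 1/(3*(-29 + g))) = -1018*(184 + 1/(3*(-29 + g))) = -187312 - 1018/(3*(-29 + g)))
G(s, -1127) - 346511 = 1018*(16007 - 552*180881/367667)/(3*(-29 + 180881/367667)) - 346511 = 1018*(16007 - 99846312/367667)/(3*(-10481462/367667)) - 346511 = (1018/3)*(-367667/10481462)*(5785399357/367667) - 346511 = -2944768272713/15722193 - 346511 = -8392681091336/15722193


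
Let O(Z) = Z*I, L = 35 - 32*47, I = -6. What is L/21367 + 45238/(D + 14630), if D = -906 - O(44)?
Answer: 473025987/149440798 ≈ 3.1653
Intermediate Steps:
L = -1469 (L = 35 - 1504 = -1469)
O(Z) = -6*Z (O(Z) = Z*(-6) = -6*Z)
D = -642 (D = -906 - (-6)*44 = -906 - 1*(-264) = -906 + 264 = -642)
L/21367 + 45238/(D + 14630) = -1469/21367 + 45238/(-642 + 14630) = -1469*1/21367 + 45238/13988 = -1469/21367 + 45238*(1/13988) = -1469/21367 + 22619/6994 = 473025987/149440798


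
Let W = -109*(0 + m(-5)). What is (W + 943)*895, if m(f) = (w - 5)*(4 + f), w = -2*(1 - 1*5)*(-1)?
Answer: -424230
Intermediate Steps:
w = -8 (w = -2*(1 - 5)*(-1) = -2*(-4)*(-1) = 8*(-1) = -8)
m(f) = -52 - 13*f (m(f) = (-8 - 5)*(4 + f) = -13*(4 + f) = -52 - 13*f)
W = -1417 (W = -109*(0 + (-52 - 13*(-5))) = -109*(0 + (-52 + 65)) = -109*(0 + 13) = -109*13 = -1417)
(W + 943)*895 = (-1417 + 943)*895 = -474*895 = -424230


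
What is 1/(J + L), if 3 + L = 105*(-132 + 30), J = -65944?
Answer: -1/76657 ≈ -1.3045e-5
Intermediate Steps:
L = -10713 (L = -3 + 105*(-132 + 30) = -3 + 105*(-102) = -3 - 10710 = -10713)
1/(J + L) = 1/(-65944 - 10713) = 1/(-76657) = -1/76657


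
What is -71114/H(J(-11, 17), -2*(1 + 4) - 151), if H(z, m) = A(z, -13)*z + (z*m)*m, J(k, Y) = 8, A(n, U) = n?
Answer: -35557/103716 ≈ -0.34283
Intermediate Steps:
H(z, m) = z**2 + z*m**2 (H(z, m) = z*z + (z*m)*m = z**2 + (m*z)*m = z**2 + z*m**2)
-71114/H(J(-11, 17), -2*(1 + 4) - 151) = -71114*1/(8*(8 + (-2*(1 + 4) - 151)**2)) = -71114*1/(8*(8 + (-2*5 - 151)**2)) = -71114*1/(8*(8 + (-10 - 151)**2)) = -71114*1/(8*(8 + (-161)**2)) = -71114*1/(8*(8 + 25921)) = -71114/(8*25929) = -71114/207432 = -71114*1/207432 = -35557/103716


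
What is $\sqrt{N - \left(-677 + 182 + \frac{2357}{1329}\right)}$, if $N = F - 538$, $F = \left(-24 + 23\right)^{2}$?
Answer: $\frac{5 i \sqrt{3092583}}{1329} \approx 6.6162 i$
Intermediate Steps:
$F = 1$ ($F = \left(-1\right)^{2} = 1$)
$N = -537$ ($N = 1 - 538 = -537$)
$\sqrt{N - \left(-677 + 182 + \frac{2357}{1329}\right)} = \sqrt{-537 - \left(-677 + 182 + \frac{2357}{1329}\right)} = \sqrt{-537 - - \frac{655498}{1329}} = \sqrt{-537 + \left(- \frac{2357}{1329} + 495\right)} = \sqrt{-537 + \frac{655498}{1329}} = \sqrt{- \frac{58175}{1329}} = \frac{5 i \sqrt{3092583}}{1329}$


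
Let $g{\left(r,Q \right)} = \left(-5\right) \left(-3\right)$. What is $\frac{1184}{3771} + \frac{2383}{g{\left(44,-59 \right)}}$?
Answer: $\frac{3001351}{18855} \approx 159.18$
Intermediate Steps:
$g{\left(r,Q \right)} = 15$
$\frac{1184}{3771} + \frac{2383}{g{\left(44,-59 \right)}} = \frac{1184}{3771} + \frac{2383}{15} = \frac{3001351}{18855}$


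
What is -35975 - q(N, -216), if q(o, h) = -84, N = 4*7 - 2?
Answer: -35891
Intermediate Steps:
N = 26 (N = 28 - 2 = 26)
-35975 - q(N, -216) = -35975 - 1*(-84) = -35975 + 84 = -35891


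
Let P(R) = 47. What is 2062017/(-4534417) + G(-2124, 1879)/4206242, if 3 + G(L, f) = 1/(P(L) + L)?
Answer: -9007280325996761/19807160157304189 ≈ -0.45475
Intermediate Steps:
G(L, f) = -3 + 1/(47 + L)
2062017/(-4534417) + G(-2124, 1879)/4206242 = 2062017/(-4534417) + ((-140 - 3*(-2124))/(47 - 2124))/4206242 = 2062017*(-1/4534417) + ((-140 + 6372)/(-2077))*(1/4206242) = -2062017/4534417 - 1/2077*6232*(1/4206242) = -2062017/4534417 - 6232/2077*1/4206242 = -2062017/4534417 - 3116/4368182317 = -9007280325996761/19807160157304189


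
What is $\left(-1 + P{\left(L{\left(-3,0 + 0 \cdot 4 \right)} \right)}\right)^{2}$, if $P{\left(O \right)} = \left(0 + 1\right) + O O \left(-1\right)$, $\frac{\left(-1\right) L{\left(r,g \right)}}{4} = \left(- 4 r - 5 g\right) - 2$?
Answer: $2560000$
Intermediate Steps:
$L{\left(r,g \right)} = 8 + 16 r + 20 g$ ($L{\left(r,g \right)} = - 4 \left(\left(- 4 r - 5 g\right) - 2\right) = - 4 \left(\left(- 5 g - 4 r\right) - 2\right) = - 4 \left(-2 - 5 g - 4 r\right) = 8 + 16 r + 20 g$)
$P{\left(O \right)} = 1 - O^{2}$ ($P{\left(O \right)} = 1 + O^{2} \left(-1\right) = 1 - O^{2}$)
$\left(-1 + P{\left(L{\left(-3,0 + 0 \cdot 4 \right)} \right)}\right)^{2} = \left(-1 + \left(1 - \left(8 + 16 \left(-3\right) + 20 \left(0 + 0 \cdot 4\right)\right)^{2}\right)\right)^{2} = \left(-1 + \left(1 - \left(8 - 48 + 20 \left(0 + 0\right)\right)^{2}\right)\right)^{2} = \left(-1 + \left(1 - \left(8 - 48 + 20 \cdot 0\right)^{2}\right)\right)^{2} = \left(-1 + \left(1 - \left(8 - 48 + 0\right)^{2}\right)\right)^{2} = \left(-1 + \left(1 - \left(-40\right)^{2}\right)\right)^{2} = \left(-1 + \left(1 - 1600\right)\right)^{2} = \left(-1 - 1599\right)^{2} = \left(-1600\right)^{2} = 2560000$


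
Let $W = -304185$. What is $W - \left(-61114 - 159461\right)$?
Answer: $-83610$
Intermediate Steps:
$W - \left(-61114 - 159461\right) = -304185 - \left(-61114 - 159461\right) = -304185 - -220575 = -304185 + 220575 = -83610$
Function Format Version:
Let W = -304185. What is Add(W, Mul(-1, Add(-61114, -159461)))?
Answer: -83610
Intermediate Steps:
Add(W, Mul(-1, Add(-61114, -159461))) = Add(-304185, Mul(-1, Add(-61114, -159461))) = Add(-304185, Mul(-1, -220575)) = Add(-304185, 220575) = -83610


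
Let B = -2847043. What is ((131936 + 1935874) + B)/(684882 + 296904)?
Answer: -59941/75522 ≈ -0.79369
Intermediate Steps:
((131936 + 1935874) + B)/(684882 + 296904) = ((131936 + 1935874) - 2847043)/(684882 + 296904) = (2067810 - 2847043)/981786 = -779233*1/981786 = -59941/75522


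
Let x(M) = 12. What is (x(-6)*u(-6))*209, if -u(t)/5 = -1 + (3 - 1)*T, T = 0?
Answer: 12540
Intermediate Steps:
u(t) = 5 (u(t) = -5*(-1 + (3 - 1)*0) = -5*(-1 + 2*0) = -5*(-1 + 0) = -5*(-1) = 5)
(x(-6)*u(-6))*209 = (12*5)*209 = 60*209 = 12540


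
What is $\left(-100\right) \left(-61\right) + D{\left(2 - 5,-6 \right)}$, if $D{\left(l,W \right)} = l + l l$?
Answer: $6106$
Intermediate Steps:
$D{\left(l,W \right)} = l + l^{2}$
$\left(-100\right) \left(-61\right) + D{\left(2 - 5,-6 \right)} = \left(-100\right) \left(-61\right) + \left(2 - 5\right) \left(1 + \left(2 - 5\right)\right) = 6100 + \left(2 - 5\right) \left(1 + \left(2 - 5\right)\right) = 6100 - 3 \left(1 - 3\right) = 6100 - -6 = 6100 + 6 = 6106$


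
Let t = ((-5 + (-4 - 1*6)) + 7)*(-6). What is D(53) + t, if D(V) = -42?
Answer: 6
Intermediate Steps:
t = 48 (t = ((-5 + (-4 - 6)) + 7)*(-6) = ((-5 - 10) + 7)*(-6) = (-15 + 7)*(-6) = -8*(-6) = 48)
D(53) + t = -42 + 48 = 6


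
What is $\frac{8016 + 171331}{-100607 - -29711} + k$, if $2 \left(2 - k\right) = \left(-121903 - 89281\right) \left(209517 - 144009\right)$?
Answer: $\frac{70056598808843}{10128} \approx 6.9171 \cdot 10^{9}$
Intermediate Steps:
$k = 6917120738$ ($k = 2 - \frac{\left(-121903 - 89281\right) \left(209517 - 144009\right)}{2} = 2 - \frac{\left(-211184\right) 65508}{2} = 2 - -6917120736 = 2 + 6917120736 = 6917120738$)
$\frac{8016 + 171331}{-100607 - -29711} + k = \frac{8016 + 171331}{-100607 - -29711} + 6917120738 = \frac{179347}{-100607 + 29711} + 6917120738 = \frac{179347}{-70896} + 6917120738 = 179347 \left(- \frac{1}{70896}\right) + 6917120738 = - \frac{25621}{10128} + 6917120738 = \frac{70056598808843}{10128}$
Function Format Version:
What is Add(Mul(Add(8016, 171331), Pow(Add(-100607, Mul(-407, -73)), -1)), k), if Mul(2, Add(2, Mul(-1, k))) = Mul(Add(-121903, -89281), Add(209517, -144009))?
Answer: Rational(70056598808843, 10128) ≈ 6.9171e+9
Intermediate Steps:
k = 6917120738 (k = Add(2, Mul(Rational(-1, 2), Mul(Add(-121903, -89281), Add(209517, -144009)))) = Add(2, Mul(Rational(-1, 2), Mul(-211184, 65508))) = Add(2, Mul(Rational(-1, 2), -13834241472)) = Add(2, 6917120736) = 6917120738)
Add(Mul(Add(8016, 171331), Pow(Add(-100607, Mul(-407, -73)), -1)), k) = Add(Mul(Add(8016, 171331), Pow(Add(-100607, Mul(-407, -73)), -1)), 6917120738) = Add(Mul(179347, Pow(Add(-100607, 29711), -1)), 6917120738) = Add(Mul(179347, Pow(-70896, -1)), 6917120738) = Add(Mul(179347, Rational(-1, 70896)), 6917120738) = Add(Rational(-25621, 10128), 6917120738) = Rational(70056598808843, 10128)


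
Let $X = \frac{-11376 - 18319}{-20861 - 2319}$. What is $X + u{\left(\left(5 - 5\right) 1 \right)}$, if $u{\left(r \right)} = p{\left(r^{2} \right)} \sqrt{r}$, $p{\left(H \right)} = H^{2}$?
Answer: $\frac{5939}{4636} \approx 1.2811$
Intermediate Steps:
$X = \frac{5939}{4636}$ ($X = - \frac{29695}{-23180} = \left(-29695\right) \left(- \frac{1}{23180}\right) = \frac{5939}{4636} \approx 1.2811$)
$u{\left(r \right)} = r^{\frac{9}{2}}$ ($u{\left(r \right)} = \left(r^{2}\right)^{2} \sqrt{r} = r^{4} \sqrt{r} = r^{\frac{9}{2}}$)
$X + u{\left(\left(5 - 5\right) 1 \right)} = \frac{5939}{4636} + \left(\left(5 - 5\right) 1\right)^{\frac{9}{2}} = \frac{5939}{4636} + \left(0 \cdot 1\right)^{\frac{9}{2}} = \frac{5939}{4636} + 0^{\frac{9}{2}} = \frac{5939}{4636} + 0 = \frac{5939}{4636}$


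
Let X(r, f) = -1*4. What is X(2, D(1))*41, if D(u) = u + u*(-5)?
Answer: -164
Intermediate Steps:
D(u) = -4*u (D(u) = u - 5*u = -4*u)
X(r, f) = -4
X(2, D(1))*41 = -4*41 = -164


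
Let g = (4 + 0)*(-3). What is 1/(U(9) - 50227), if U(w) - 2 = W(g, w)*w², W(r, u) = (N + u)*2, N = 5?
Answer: -1/47957 ≈ -2.0852e-5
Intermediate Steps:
g = -12 (g = 4*(-3) = -12)
W(r, u) = 10 + 2*u (W(r, u) = (5 + u)*2 = 10 + 2*u)
U(w) = 2 + w²*(10 + 2*w) (U(w) = 2 + (10 + 2*w)*w² = 2 + w²*(10 + 2*w))
1/(U(9) - 50227) = 1/((2 + 2*9²*(5 + 9)) - 50227) = 1/((2 + 2*81*14) - 50227) = 1/((2 + 2268) - 50227) = 1/(2270 - 50227) = 1/(-47957) = -1/47957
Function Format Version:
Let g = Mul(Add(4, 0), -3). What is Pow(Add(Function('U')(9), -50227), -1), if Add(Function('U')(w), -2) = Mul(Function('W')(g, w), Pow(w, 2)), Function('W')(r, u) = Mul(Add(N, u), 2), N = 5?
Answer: Rational(-1, 47957) ≈ -2.0852e-5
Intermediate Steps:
g = -12 (g = Mul(4, -3) = -12)
Function('W')(r, u) = Add(10, Mul(2, u)) (Function('W')(r, u) = Mul(Add(5, u), 2) = Add(10, Mul(2, u)))
Function('U')(w) = Add(2, Mul(Pow(w, 2), Add(10, Mul(2, w)))) (Function('U')(w) = Add(2, Mul(Add(10, Mul(2, w)), Pow(w, 2))) = Add(2, Mul(Pow(w, 2), Add(10, Mul(2, w)))))
Pow(Add(Function('U')(9), -50227), -1) = Pow(Add(Add(2, Mul(2, Pow(9, 2), Add(5, 9))), -50227), -1) = Pow(Add(Add(2, Mul(2, 81, 14)), -50227), -1) = Pow(Add(Add(2, 2268), -50227), -1) = Pow(Add(2270, -50227), -1) = Pow(-47957, -1) = Rational(-1, 47957)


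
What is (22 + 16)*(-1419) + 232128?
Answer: 178206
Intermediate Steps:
(22 + 16)*(-1419) + 232128 = 38*(-1419) + 232128 = -53922 + 232128 = 178206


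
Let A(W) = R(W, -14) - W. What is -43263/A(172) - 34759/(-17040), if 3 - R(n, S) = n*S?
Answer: -659376119/38152560 ≈ -17.283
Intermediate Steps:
R(n, S) = 3 - S*n (R(n, S) = 3 - n*S = 3 - S*n)
A(W) = 3 + 13*W (A(W) = (3 - 1*(-14)*W) - W = (3 + 14*W) - W = 3 + 13*W)
-43263/A(172) - 34759/(-17040) = -43263/(3 + 13*172) - 34759/(-17040) = -43263/(3 + 2236) - 34759*(-1/17040) = -43263/2239 + 34759/17040 = -659376119/38152560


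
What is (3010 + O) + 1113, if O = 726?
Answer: 4849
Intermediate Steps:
(3010 + O) + 1113 = (3010 + 726) + 1113 = 3736 + 1113 = 4849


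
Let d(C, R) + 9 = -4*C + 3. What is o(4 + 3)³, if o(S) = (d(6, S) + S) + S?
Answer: -4096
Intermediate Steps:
d(C, R) = -6 - 4*C (d(C, R) = -9 + (-4*C + 3) = -9 + (3 - 4*C) = -6 - 4*C)
o(S) = -30 + 2*S (o(S) = ((-6 - 4*6) + S) + S = ((-6 - 24) + S) + S = (-30 + S) + S = -30 + 2*S)
o(4 + 3)³ = (-30 + 2*(4 + 3))³ = (-30 + 2*7)³ = (-30 + 14)³ = (-16)³ = -4096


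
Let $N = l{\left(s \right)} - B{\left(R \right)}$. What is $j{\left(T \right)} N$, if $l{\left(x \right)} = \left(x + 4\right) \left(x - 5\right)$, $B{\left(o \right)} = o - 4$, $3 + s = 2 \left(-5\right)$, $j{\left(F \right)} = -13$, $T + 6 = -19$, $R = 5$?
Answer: $-2093$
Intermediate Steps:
$T = -25$ ($T = -6 - 19 = -25$)
$s = -13$ ($s = -3 + 2 \left(-5\right) = -3 - 10 = -13$)
$B{\left(o \right)} = -4 + o$ ($B{\left(o \right)} = o - 4 = -4 + o$)
$l{\left(x \right)} = \left(-5 + x\right) \left(4 + x\right)$ ($l{\left(x \right)} = \left(4 + x\right) \left(-5 + x\right) = \left(-5 + x\right) \left(4 + x\right)$)
$N = 161$ ($N = \left(-20 + \left(-13\right)^{2} - -13\right) - \left(-4 + 5\right) = \left(-20 + 169 + 13\right) - 1 = 162 - 1 = 161$)
$j{\left(T \right)} N = \left(-13\right) 161 = -2093$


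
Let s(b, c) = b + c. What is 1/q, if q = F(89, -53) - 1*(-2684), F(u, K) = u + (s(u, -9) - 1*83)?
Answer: 1/2770 ≈ 0.00036101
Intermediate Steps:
F(u, K) = -92 + 2*u (F(u, K) = u + ((u - 9) - 1*83) = u + ((-9 + u) - 83) = u + (-92 + u) = -92 + 2*u)
q = 2770 (q = (-92 + 2*89) - 1*(-2684) = (-92 + 178) + 2684 = 86 + 2684 = 2770)
1/q = 1/2770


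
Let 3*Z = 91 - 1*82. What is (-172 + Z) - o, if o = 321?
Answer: -490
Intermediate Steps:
Z = 3 (Z = (91 - 1*82)/3 = (91 - 82)/3 = (1/3)*9 = 3)
(-172 + Z) - o = (-172 + 3) - 1*321 = -169 - 321 = -490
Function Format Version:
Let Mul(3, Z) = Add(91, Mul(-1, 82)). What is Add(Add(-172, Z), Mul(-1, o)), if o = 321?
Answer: -490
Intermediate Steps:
Z = 3 (Z = Mul(Rational(1, 3), Add(91, Mul(-1, 82))) = Mul(Rational(1, 3), Add(91, -82)) = Mul(Rational(1, 3), 9) = 3)
Add(Add(-172, Z), Mul(-1, o)) = Add(Add(-172, 3), Mul(-1, 321)) = Add(-169, -321) = -490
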